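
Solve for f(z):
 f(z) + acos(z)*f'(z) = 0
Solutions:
 f(z) = C1*exp(-Integral(1/acos(z), z))


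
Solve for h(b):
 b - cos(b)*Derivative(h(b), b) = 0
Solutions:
 h(b) = C1 + Integral(b/cos(b), b)


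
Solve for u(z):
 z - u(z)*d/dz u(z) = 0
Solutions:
 u(z) = -sqrt(C1 + z^2)
 u(z) = sqrt(C1 + z^2)


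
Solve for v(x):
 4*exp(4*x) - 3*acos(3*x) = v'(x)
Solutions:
 v(x) = C1 - 3*x*acos(3*x) + sqrt(1 - 9*x^2) + exp(4*x)


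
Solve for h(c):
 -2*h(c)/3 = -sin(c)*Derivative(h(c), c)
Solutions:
 h(c) = C1*(cos(c) - 1)^(1/3)/(cos(c) + 1)^(1/3)


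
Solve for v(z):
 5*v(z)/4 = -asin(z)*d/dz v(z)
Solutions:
 v(z) = C1*exp(-5*Integral(1/asin(z), z)/4)


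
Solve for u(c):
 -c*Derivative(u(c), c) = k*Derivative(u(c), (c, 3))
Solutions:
 u(c) = C1 + Integral(C2*airyai(c*(-1/k)^(1/3)) + C3*airybi(c*(-1/k)^(1/3)), c)


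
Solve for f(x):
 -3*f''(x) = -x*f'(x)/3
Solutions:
 f(x) = C1 + C2*erfi(sqrt(2)*x/6)


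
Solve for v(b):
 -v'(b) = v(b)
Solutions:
 v(b) = C1*exp(-b)


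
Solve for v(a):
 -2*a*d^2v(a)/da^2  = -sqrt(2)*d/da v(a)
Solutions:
 v(a) = C1 + C2*a^(sqrt(2)/2 + 1)


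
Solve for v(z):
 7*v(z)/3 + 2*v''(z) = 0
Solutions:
 v(z) = C1*sin(sqrt(42)*z/6) + C2*cos(sqrt(42)*z/6)


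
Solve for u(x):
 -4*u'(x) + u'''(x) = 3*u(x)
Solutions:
 u(x) = C1*exp(-x) + C2*exp(x*(1 - sqrt(13))/2) + C3*exp(x*(1 + sqrt(13))/2)


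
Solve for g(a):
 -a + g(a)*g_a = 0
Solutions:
 g(a) = -sqrt(C1 + a^2)
 g(a) = sqrt(C1 + a^2)


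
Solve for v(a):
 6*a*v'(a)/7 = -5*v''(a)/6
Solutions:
 v(a) = C1 + C2*erf(3*sqrt(70)*a/35)


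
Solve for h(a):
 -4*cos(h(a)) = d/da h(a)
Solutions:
 h(a) = pi - asin((C1 + exp(8*a))/(C1 - exp(8*a)))
 h(a) = asin((C1 + exp(8*a))/(C1 - exp(8*a)))


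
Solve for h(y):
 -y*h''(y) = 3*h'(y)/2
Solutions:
 h(y) = C1 + C2/sqrt(y)


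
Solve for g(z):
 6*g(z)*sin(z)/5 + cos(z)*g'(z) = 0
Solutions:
 g(z) = C1*cos(z)^(6/5)


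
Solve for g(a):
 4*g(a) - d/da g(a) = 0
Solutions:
 g(a) = C1*exp(4*a)


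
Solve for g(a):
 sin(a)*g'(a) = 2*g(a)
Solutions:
 g(a) = C1*(cos(a) - 1)/(cos(a) + 1)


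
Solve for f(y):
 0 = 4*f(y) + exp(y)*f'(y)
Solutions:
 f(y) = C1*exp(4*exp(-y))


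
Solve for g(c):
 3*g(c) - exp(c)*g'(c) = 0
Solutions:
 g(c) = C1*exp(-3*exp(-c))


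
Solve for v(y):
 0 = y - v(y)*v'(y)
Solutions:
 v(y) = -sqrt(C1 + y^2)
 v(y) = sqrt(C1 + y^2)


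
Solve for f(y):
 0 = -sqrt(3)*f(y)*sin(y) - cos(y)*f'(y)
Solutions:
 f(y) = C1*cos(y)^(sqrt(3))


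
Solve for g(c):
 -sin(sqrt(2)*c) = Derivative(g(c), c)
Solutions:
 g(c) = C1 + sqrt(2)*cos(sqrt(2)*c)/2


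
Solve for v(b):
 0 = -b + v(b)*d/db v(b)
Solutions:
 v(b) = -sqrt(C1 + b^2)
 v(b) = sqrt(C1 + b^2)


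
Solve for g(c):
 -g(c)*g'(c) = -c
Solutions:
 g(c) = -sqrt(C1 + c^2)
 g(c) = sqrt(C1 + c^2)


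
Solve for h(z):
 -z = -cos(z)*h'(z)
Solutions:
 h(z) = C1 + Integral(z/cos(z), z)


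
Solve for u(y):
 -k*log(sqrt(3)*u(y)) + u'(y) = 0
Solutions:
 Integral(1/(2*log(_y) + log(3)), (_y, u(y))) = C1 + k*y/2


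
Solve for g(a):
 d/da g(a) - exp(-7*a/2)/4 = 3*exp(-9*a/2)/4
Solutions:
 g(a) = C1 - exp(-7*a/2)/14 - exp(-9*a/2)/6


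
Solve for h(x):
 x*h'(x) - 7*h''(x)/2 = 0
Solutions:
 h(x) = C1 + C2*erfi(sqrt(7)*x/7)


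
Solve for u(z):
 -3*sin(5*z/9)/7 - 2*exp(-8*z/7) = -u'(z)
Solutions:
 u(z) = C1 - 27*cos(5*z/9)/35 - 7*exp(-8*z/7)/4


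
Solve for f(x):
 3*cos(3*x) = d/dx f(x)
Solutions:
 f(x) = C1 + sin(3*x)


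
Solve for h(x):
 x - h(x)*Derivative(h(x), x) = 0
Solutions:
 h(x) = -sqrt(C1 + x^2)
 h(x) = sqrt(C1 + x^2)


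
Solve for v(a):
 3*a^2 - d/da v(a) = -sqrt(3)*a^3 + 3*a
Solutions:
 v(a) = C1 + sqrt(3)*a^4/4 + a^3 - 3*a^2/2


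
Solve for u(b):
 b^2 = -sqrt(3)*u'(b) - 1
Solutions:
 u(b) = C1 - sqrt(3)*b^3/9 - sqrt(3)*b/3


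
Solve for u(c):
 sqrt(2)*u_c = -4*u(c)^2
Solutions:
 u(c) = 1/(C1 + 2*sqrt(2)*c)


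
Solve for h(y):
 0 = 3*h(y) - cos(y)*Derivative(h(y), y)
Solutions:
 h(y) = C1*(sin(y) + 1)^(3/2)/(sin(y) - 1)^(3/2)


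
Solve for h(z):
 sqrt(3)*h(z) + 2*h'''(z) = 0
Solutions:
 h(z) = C3*exp(-2^(2/3)*3^(1/6)*z/2) + (C1*sin(6^(2/3)*z/4) + C2*cos(6^(2/3)*z/4))*exp(2^(2/3)*3^(1/6)*z/4)


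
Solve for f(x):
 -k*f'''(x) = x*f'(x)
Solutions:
 f(x) = C1 + Integral(C2*airyai(x*(-1/k)^(1/3)) + C3*airybi(x*(-1/k)^(1/3)), x)


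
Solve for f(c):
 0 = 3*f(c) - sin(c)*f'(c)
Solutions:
 f(c) = C1*(cos(c) - 1)^(3/2)/(cos(c) + 1)^(3/2)


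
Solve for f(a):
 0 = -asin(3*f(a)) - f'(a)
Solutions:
 Integral(1/asin(3*_y), (_y, f(a))) = C1 - a


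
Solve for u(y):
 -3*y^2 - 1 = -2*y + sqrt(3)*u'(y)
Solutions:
 u(y) = C1 - sqrt(3)*y^3/3 + sqrt(3)*y^2/3 - sqrt(3)*y/3


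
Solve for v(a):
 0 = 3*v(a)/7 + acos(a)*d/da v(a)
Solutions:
 v(a) = C1*exp(-3*Integral(1/acos(a), a)/7)


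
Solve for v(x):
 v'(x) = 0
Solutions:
 v(x) = C1


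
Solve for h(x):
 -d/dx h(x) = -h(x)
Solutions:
 h(x) = C1*exp(x)


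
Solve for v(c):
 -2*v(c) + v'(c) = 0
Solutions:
 v(c) = C1*exp(2*c)


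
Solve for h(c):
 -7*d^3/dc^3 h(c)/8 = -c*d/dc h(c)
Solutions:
 h(c) = C1 + Integral(C2*airyai(2*7^(2/3)*c/7) + C3*airybi(2*7^(2/3)*c/7), c)


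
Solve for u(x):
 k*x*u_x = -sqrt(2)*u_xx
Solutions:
 u(x) = Piecewise((-2^(3/4)*sqrt(pi)*C1*erf(2^(1/4)*sqrt(k)*x/2)/(2*sqrt(k)) - C2, (k > 0) | (k < 0)), (-C1*x - C2, True))


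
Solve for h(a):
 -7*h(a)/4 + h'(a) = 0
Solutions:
 h(a) = C1*exp(7*a/4)


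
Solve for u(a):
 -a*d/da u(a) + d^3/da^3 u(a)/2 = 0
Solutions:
 u(a) = C1 + Integral(C2*airyai(2^(1/3)*a) + C3*airybi(2^(1/3)*a), a)


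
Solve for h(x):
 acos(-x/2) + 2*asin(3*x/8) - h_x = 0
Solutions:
 h(x) = C1 + x*acos(-x/2) + 2*x*asin(3*x/8) + sqrt(4 - x^2) + 2*sqrt(64 - 9*x^2)/3


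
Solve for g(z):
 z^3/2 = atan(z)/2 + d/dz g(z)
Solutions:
 g(z) = C1 + z^4/8 - z*atan(z)/2 + log(z^2 + 1)/4


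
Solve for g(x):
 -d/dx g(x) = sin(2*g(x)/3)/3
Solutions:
 x/3 + 3*log(cos(2*g(x)/3) - 1)/4 - 3*log(cos(2*g(x)/3) + 1)/4 = C1


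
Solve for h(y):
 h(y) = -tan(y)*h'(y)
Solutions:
 h(y) = C1/sin(y)


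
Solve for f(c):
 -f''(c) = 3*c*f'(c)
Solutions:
 f(c) = C1 + C2*erf(sqrt(6)*c/2)


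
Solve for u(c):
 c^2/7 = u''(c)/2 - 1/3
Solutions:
 u(c) = C1 + C2*c + c^4/42 + c^2/3


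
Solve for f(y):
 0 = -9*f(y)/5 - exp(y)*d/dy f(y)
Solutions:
 f(y) = C1*exp(9*exp(-y)/5)


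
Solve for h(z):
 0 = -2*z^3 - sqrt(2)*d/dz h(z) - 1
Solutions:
 h(z) = C1 - sqrt(2)*z^4/4 - sqrt(2)*z/2


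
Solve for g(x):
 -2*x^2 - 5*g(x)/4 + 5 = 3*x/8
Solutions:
 g(x) = -8*x^2/5 - 3*x/10 + 4


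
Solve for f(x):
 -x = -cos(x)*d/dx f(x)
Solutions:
 f(x) = C1 + Integral(x/cos(x), x)


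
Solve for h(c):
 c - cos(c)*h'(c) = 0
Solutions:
 h(c) = C1 + Integral(c/cos(c), c)


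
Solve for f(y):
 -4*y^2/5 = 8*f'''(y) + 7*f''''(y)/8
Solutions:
 f(y) = C1 + C2*y + C3*y^2 + C4*exp(-64*y/7) - y^5/600 + 7*y^4/7680 - 49*y^3/122880


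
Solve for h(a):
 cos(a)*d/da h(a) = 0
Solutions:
 h(a) = C1


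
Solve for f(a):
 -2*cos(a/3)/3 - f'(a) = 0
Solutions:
 f(a) = C1 - 2*sin(a/3)


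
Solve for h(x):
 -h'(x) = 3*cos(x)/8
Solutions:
 h(x) = C1 - 3*sin(x)/8


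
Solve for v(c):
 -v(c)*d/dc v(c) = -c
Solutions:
 v(c) = -sqrt(C1 + c^2)
 v(c) = sqrt(C1 + c^2)


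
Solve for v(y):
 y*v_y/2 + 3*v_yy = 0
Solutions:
 v(y) = C1 + C2*erf(sqrt(3)*y/6)


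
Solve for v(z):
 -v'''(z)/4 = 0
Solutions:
 v(z) = C1 + C2*z + C3*z^2


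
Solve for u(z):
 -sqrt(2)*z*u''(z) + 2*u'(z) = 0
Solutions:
 u(z) = C1 + C2*z^(1 + sqrt(2))


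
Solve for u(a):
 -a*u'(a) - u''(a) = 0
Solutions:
 u(a) = C1 + C2*erf(sqrt(2)*a/2)


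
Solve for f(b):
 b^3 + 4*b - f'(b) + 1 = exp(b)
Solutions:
 f(b) = C1 + b^4/4 + 2*b^2 + b - exp(b)


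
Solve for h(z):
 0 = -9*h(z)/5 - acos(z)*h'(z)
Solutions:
 h(z) = C1*exp(-9*Integral(1/acos(z), z)/5)


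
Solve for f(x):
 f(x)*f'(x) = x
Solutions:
 f(x) = -sqrt(C1 + x^2)
 f(x) = sqrt(C1 + x^2)


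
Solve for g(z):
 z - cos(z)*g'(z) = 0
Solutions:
 g(z) = C1 + Integral(z/cos(z), z)


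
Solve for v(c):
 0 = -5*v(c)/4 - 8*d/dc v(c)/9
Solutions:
 v(c) = C1*exp(-45*c/32)


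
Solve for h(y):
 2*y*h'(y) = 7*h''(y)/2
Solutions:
 h(y) = C1 + C2*erfi(sqrt(14)*y/7)


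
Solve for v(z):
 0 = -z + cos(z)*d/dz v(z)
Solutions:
 v(z) = C1 + Integral(z/cos(z), z)


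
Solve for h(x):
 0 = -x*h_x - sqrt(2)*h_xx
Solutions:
 h(x) = C1 + C2*erf(2^(1/4)*x/2)


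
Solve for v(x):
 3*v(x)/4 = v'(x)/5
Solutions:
 v(x) = C1*exp(15*x/4)


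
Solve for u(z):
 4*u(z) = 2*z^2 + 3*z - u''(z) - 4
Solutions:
 u(z) = C1*sin(2*z) + C2*cos(2*z) + z^2/2 + 3*z/4 - 5/4


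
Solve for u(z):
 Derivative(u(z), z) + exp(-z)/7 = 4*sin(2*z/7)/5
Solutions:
 u(z) = C1 - 14*cos(2*z/7)/5 + exp(-z)/7


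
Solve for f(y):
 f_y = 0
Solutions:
 f(y) = C1


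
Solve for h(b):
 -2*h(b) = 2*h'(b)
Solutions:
 h(b) = C1*exp(-b)


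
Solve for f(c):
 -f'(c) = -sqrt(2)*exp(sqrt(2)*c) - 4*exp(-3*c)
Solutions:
 f(c) = C1 + exp(sqrt(2)*c) - 4*exp(-3*c)/3


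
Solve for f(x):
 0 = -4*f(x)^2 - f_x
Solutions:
 f(x) = 1/(C1 + 4*x)


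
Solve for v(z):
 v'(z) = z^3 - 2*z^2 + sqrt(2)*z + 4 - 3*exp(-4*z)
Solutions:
 v(z) = C1 + z^4/4 - 2*z^3/3 + sqrt(2)*z^2/2 + 4*z + 3*exp(-4*z)/4


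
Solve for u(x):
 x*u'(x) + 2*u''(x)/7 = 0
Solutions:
 u(x) = C1 + C2*erf(sqrt(7)*x/2)


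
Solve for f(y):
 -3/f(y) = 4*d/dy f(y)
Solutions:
 f(y) = -sqrt(C1 - 6*y)/2
 f(y) = sqrt(C1 - 6*y)/2


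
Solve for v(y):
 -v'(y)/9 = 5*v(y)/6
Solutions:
 v(y) = C1*exp(-15*y/2)


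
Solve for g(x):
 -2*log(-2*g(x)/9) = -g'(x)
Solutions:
 -Integral(1/(log(-_y) - 2*log(3) + log(2)), (_y, g(x)))/2 = C1 - x


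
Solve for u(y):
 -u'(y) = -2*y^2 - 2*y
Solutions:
 u(y) = C1 + 2*y^3/3 + y^2


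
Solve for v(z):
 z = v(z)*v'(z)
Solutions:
 v(z) = -sqrt(C1 + z^2)
 v(z) = sqrt(C1 + z^2)


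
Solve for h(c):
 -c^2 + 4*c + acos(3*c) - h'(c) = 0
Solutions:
 h(c) = C1 - c^3/3 + 2*c^2 + c*acos(3*c) - sqrt(1 - 9*c^2)/3


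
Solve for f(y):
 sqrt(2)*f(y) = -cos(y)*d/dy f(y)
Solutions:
 f(y) = C1*(sin(y) - 1)^(sqrt(2)/2)/(sin(y) + 1)^(sqrt(2)/2)


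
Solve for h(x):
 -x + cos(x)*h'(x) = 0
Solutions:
 h(x) = C1 + Integral(x/cos(x), x)


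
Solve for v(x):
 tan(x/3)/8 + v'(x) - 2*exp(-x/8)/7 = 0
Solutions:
 v(x) = C1 - 3*log(tan(x/3)^2 + 1)/16 - 16*exp(-x/8)/7


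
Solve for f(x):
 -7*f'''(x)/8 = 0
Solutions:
 f(x) = C1 + C2*x + C3*x^2


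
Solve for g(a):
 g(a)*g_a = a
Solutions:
 g(a) = -sqrt(C1 + a^2)
 g(a) = sqrt(C1 + a^2)


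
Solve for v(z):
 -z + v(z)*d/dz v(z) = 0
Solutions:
 v(z) = -sqrt(C1 + z^2)
 v(z) = sqrt(C1 + z^2)


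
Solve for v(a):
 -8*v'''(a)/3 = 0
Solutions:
 v(a) = C1 + C2*a + C3*a^2


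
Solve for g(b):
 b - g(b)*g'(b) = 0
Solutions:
 g(b) = -sqrt(C1 + b^2)
 g(b) = sqrt(C1 + b^2)


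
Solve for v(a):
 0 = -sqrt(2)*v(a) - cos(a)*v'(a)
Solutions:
 v(a) = C1*(sin(a) - 1)^(sqrt(2)/2)/(sin(a) + 1)^(sqrt(2)/2)


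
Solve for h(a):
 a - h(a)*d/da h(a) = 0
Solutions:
 h(a) = -sqrt(C1 + a^2)
 h(a) = sqrt(C1 + a^2)


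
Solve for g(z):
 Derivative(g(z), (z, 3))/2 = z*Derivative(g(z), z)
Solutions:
 g(z) = C1 + Integral(C2*airyai(2^(1/3)*z) + C3*airybi(2^(1/3)*z), z)


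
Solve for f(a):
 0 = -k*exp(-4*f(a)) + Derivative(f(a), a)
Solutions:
 f(a) = log(-I*(C1 + 4*a*k)^(1/4))
 f(a) = log(I*(C1 + 4*a*k)^(1/4))
 f(a) = log(-(C1 + 4*a*k)^(1/4))
 f(a) = log(C1 + 4*a*k)/4


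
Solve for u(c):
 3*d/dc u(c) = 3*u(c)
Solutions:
 u(c) = C1*exp(c)


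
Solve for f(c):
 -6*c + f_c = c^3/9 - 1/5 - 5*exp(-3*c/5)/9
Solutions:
 f(c) = C1 + c^4/36 + 3*c^2 - c/5 + 25*exp(-3*c/5)/27


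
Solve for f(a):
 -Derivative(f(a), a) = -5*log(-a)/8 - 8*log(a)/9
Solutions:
 f(a) = C1 + 109*a*log(a)/72 + a*(-109 + 45*I*pi)/72


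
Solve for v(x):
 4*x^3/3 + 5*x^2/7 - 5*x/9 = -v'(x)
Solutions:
 v(x) = C1 - x^4/3 - 5*x^3/21 + 5*x^2/18


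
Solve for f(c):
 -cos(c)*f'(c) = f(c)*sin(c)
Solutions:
 f(c) = C1*cos(c)


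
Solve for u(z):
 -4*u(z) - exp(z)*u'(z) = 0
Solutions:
 u(z) = C1*exp(4*exp(-z))


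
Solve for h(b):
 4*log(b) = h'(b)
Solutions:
 h(b) = C1 + 4*b*log(b) - 4*b


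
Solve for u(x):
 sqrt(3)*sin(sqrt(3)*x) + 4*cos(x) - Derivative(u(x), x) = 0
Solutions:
 u(x) = C1 + 4*sin(x) - cos(sqrt(3)*x)


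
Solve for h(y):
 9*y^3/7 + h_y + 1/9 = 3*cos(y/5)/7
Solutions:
 h(y) = C1 - 9*y^4/28 - y/9 + 15*sin(y/5)/7


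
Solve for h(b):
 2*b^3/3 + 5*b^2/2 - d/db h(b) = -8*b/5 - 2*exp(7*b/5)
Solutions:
 h(b) = C1 + b^4/6 + 5*b^3/6 + 4*b^2/5 + 10*exp(7*b/5)/7


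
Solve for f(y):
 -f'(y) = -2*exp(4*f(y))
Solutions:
 f(y) = log(-(-1/(C1 + 8*y))^(1/4))
 f(y) = log(-1/(C1 + 8*y))/4
 f(y) = log(-I*(-1/(C1 + 8*y))^(1/4))
 f(y) = log(I*(-1/(C1 + 8*y))^(1/4))


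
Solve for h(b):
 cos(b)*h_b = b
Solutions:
 h(b) = C1 + Integral(b/cos(b), b)


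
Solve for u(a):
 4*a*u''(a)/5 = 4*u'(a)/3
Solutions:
 u(a) = C1 + C2*a^(8/3)


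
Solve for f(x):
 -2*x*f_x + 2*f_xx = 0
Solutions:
 f(x) = C1 + C2*erfi(sqrt(2)*x/2)


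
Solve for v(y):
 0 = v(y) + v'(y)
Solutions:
 v(y) = C1*exp(-y)


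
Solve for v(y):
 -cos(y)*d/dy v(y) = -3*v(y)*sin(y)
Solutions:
 v(y) = C1/cos(y)^3


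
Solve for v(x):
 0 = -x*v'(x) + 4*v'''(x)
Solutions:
 v(x) = C1 + Integral(C2*airyai(2^(1/3)*x/2) + C3*airybi(2^(1/3)*x/2), x)


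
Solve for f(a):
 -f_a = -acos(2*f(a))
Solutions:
 Integral(1/acos(2*_y), (_y, f(a))) = C1 + a


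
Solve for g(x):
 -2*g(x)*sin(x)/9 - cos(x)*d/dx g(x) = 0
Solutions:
 g(x) = C1*cos(x)^(2/9)


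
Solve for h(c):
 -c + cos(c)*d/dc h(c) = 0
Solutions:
 h(c) = C1 + Integral(c/cos(c), c)


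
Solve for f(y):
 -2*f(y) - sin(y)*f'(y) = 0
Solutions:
 f(y) = C1*(cos(y) + 1)/(cos(y) - 1)


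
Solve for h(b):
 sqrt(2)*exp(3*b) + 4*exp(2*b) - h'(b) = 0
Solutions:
 h(b) = C1 + sqrt(2)*exp(3*b)/3 + 2*exp(2*b)


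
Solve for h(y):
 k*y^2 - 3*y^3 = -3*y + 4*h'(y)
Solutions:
 h(y) = C1 + k*y^3/12 - 3*y^4/16 + 3*y^2/8


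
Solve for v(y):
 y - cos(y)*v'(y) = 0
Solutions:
 v(y) = C1 + Integral(y/cos(y), y)


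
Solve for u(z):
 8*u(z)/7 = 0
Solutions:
 u(z) = 0


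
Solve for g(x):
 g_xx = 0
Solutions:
 g(x) = C1 + C2*x


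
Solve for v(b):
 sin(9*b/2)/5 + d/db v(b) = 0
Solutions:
 v(b) = C1 + 2*cos(9*b/2)/45


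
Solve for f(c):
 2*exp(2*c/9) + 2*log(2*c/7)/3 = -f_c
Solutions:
 f(c) = C1 - 2*c*log(c)/3 + 2*c*(-log(2) + 1 + log(7))/3 - 9*exp(2*c/9)


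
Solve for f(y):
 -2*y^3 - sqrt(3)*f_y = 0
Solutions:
 f(y) = C1 - sqrt(3)*y^4/6


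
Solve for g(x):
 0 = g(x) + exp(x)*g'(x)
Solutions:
 g(x) = C1*exp(exp(-x))


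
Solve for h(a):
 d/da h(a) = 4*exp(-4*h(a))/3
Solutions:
 h(a) = log(-I*(C1 + 16*a/3)^(1/4))
 h(a) = log(I*(C1 + 16*a/3)^(1/4))
 h(a) = log(-(C1 + 16*a/3)^(1/4))
 h(a) = log(C1 + 16*a/3)/4


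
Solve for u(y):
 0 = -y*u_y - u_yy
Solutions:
 u(y) = C1 + C2*erf(sqrt(2)*y/2)


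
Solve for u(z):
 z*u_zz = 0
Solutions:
 u(z) = C1 + C2*z


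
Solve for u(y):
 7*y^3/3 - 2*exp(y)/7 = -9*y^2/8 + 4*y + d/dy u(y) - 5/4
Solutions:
 u(y) = C1 + 7*y^4/12 + 3*y^3/8 - 2*y^2 + 5*y/4 - 2*exp(y)/7


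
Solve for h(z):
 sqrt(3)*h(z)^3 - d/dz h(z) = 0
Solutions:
 h(z) = -sqrt(2)*sqrt(-1/(C1 + sqrt(3)*z))/2
 h(z) = sqrt(2)*sqrt(-1/(C1 + sqrt(3)*z))/2


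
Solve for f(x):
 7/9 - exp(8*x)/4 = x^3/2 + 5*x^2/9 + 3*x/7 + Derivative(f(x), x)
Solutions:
 f(x) = C1 - x^4/8 - 5*x^3/27 - 3*x^2/14 + 7*x/9 - exp(8*x)/32


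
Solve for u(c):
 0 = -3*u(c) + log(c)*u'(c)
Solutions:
 u(c) = C1*exp(3*li(c))


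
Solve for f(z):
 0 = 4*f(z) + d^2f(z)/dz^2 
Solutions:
 f(z) = C1*sin(2*z) + C2*cos(2*z)


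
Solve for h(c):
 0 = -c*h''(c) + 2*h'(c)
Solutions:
 h(c) = C1 + C2*c^3


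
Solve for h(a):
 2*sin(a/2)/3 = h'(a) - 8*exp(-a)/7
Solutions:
 h(a) = C1 - 4*cos(a/2)/3 - 8*exp(-a)/7


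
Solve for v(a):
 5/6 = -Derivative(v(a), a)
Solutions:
 v(a) = C1 - 5*a/6


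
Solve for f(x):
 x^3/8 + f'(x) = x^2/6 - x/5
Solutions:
 f(x) = C1 - x^4/32 + x^3/18 - x^2/10


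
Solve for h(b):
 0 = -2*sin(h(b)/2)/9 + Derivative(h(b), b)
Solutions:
 -2*b/9 + log(cos(h(b)/2) - 1) - log(cos(h(b)/2) + 1) = C1


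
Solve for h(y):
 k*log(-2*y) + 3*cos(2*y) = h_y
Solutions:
 h(y) = C1 + k*y*(log(-y) - 1) + k*y*log(2) + 3*sin(2*y)/2


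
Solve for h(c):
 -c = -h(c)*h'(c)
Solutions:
 h(c) = -sqrt(C1 + c^2)
 h(c) = sqrt(C1 + c^2)


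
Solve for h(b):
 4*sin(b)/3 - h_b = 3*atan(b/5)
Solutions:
 h(b) = C1 - 3*b*atan(b/5) + 15*log(b^2 + 25)/2 - 4*cos(b)/3


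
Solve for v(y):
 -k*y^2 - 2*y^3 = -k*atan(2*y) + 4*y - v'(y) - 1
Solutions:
 v(y) = C1 + k*y^3/3 - k*(y*atan(2*y) - log(4*y^2 + 1)/4) + y^4/2 + 2*y^2 - y


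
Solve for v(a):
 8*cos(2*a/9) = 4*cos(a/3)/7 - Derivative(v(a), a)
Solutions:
 v(a) = C1 - 36*sin(2*a/9) + 12*sin(a/3)/7


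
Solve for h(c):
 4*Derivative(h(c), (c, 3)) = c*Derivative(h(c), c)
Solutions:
 h(c) = C1 + Integral(C2*airyai(2^(1/3)*c/2) + C3*airybi(2^(1/3)*c/2), c)


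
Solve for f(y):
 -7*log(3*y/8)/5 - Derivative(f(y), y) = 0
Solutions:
 f(y) = C1 - 7*y*log(y)/5 - 7*y*log(3)/5 + 7*y/5 + 21*y*log(2)/5


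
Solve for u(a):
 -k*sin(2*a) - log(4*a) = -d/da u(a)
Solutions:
 u(a) = C1 + a*log(a) - a + 2*a*log(2) - k*cos(2*a)/2


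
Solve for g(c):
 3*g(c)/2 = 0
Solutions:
 g(c) = 0


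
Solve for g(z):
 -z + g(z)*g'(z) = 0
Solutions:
 g(z) = -sqrt(C1 + z^2)
 g(z) = sqrt(C1 + z^2)


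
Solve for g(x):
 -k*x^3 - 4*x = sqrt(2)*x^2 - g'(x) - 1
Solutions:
 g(x) = C1 + k*x^4/4 + sqrt(2)*x^3/3 + 2*x^2 - x


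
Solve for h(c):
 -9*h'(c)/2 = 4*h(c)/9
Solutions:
 h(c) = C1*exp(-8*c/81)


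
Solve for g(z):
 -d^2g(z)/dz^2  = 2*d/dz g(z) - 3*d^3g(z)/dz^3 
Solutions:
 g(z) = C1 + C2*exp(-2*z/3) + C3*exp(z)


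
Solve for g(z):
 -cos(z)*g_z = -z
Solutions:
 g(z) = C1 + Integral(z/cos(z), z)


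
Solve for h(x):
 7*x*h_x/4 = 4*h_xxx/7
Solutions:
 h(x) = C1 + Integral(C2*airyai(14^(2/3)*x/4) + C3*airybi(14^(2/3)*x/4), x)


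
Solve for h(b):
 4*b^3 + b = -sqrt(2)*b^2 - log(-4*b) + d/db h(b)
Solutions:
 h(b) = C1 + b^4 + sqrt(2)*b^3/3 + b^2/2 + b*log(-b) + b*(-1 + 2*log(2))


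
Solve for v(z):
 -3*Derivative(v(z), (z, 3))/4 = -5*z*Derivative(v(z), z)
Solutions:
 v(z) = C1 + Integral(C2*airyai(20^(1/3)*3^(2/3)*z/3) + C3*airybi(20^(1/3)*3^(2/3)*z/3), z)


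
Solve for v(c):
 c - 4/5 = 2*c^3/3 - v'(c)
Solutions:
 v(c) = C1 + c^4/6 - c^2/2 + 4*c/5


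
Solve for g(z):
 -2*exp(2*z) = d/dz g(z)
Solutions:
 g(z) = C1 - exp(2*z)


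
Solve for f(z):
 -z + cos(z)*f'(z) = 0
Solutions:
 f(z) = C1 + Integral(z/cos(z), z)


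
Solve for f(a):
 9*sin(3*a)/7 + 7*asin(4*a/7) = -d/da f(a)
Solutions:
 f(a) = C1 - 7*a*asin(4*a/7) - 7*sqrt(49 - 16*a^2)/4 + 3*cos(3*a)/7


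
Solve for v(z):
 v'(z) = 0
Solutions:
 v(z) = C1


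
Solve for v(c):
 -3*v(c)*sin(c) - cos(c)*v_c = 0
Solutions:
 v(c) = C1*cos(c)^3


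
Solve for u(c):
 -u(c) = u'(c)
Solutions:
 u(c) = C1*exp(-c)


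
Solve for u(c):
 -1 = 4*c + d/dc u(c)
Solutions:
 u(c) = C1 - 2*c^2 - c


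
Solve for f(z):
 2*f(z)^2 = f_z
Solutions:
 f(z) = -1/(C1 + 2*z)


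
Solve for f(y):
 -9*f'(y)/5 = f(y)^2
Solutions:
 f(y) = 9/(C1 + 5*y)


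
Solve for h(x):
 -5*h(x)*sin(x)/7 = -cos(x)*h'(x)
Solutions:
 h(x) = C1/cos(x)^(5/7)


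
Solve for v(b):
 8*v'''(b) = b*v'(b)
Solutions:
 v(b) = C1 + Integral(C2*airyai(b/2) + C3*airybi(b/2), b)


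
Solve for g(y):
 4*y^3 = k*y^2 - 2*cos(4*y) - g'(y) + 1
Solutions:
 g(y) = C1 + k*y^3/3 - y^4 + y - sin(4*y)/2


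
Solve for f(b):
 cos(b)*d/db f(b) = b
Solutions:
 f(b) = C1 + Integral(b/cos(b), b)


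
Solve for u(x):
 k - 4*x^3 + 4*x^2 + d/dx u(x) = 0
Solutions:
 u(x) = C1 - k*x + x^4 - 4*x^3/3


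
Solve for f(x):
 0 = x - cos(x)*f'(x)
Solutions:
 f(x) = C1 + Integral(x/cos(x), x)


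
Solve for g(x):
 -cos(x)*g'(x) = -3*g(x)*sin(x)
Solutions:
 g(x) = C1/cos(x)^3


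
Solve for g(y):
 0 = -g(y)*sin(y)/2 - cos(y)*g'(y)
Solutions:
 g(y) = C1*sqrt(cos(y))


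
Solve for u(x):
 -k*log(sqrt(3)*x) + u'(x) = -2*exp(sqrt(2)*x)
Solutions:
 u(x) = C1 + k*x*log(x) + k*x*(-1 + log(3)/2) - sqrt(2)*exp(sqrt(2)*x)


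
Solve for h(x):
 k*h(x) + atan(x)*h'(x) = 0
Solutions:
 h(x) = C1*exp(-k*Integral(1/atan(x), x))


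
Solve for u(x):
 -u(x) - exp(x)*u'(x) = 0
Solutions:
 u(x) = C1*exp(exp(-x))


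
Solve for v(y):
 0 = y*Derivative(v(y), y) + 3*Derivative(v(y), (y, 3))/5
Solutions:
 v(y) = C1 + Integral(C2*airyai(-3^(2/3)*5^(1/3)*y/3) + C3*airybi(-3^(2/3)*5^(1/3)*y/3), y)


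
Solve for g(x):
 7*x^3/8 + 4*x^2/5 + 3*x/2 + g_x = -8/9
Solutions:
 g(x) = C1 - 7*x^4/32 - 4*x^3/15 - 3*x^2/4 - 8*x/9


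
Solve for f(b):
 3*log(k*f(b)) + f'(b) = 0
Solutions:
 li(k*f(b))/k = C1 - 3*b


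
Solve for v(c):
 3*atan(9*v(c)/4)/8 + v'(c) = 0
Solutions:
 Integral(1/atan(9*_y/4), (_y, v(c))) = C1 - 3*c/8


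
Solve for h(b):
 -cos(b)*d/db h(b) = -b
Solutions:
 h(b) = C1 + Integral(b/cos(b), b)


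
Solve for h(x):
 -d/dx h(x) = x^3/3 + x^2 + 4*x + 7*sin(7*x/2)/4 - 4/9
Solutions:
 h(x) = C1 - x^4/12 - x^3/3 - 2*x^2 + 4*x/9 + cos(7*x/2)/2


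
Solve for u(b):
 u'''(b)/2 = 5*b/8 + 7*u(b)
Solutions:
 u(b) = C3*exp(14^(1/3)*b) - 5*b/56 + (C1*sin(14^(1/3)*sqrt(3)*b/2) + C2*cos(14^(1/3)*sqrt(3)*b/2))*exp(-14^(1/3)*b/2)


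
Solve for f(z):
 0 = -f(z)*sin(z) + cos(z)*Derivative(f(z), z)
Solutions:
 f(z) = C1/cos(z)


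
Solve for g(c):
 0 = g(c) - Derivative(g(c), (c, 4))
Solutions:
 g(c) = C1*exp(-c) + C2*exp(c) + C3*sin(c) + C4*cos(c)


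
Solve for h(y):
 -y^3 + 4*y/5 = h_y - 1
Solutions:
 h(y) = C1 - y^4/4 + 2*y^2/5 + y


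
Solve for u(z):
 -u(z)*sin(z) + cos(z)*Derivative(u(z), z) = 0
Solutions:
 u(z) = C1/cos(z)


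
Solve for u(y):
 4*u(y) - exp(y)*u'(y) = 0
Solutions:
 u(y) = C1*exp(-4*exp(-y))


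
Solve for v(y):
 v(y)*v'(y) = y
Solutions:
 v(y) = -sqrt(C1 + y^2)
 v(y) = sqrt(C1 + y^2)


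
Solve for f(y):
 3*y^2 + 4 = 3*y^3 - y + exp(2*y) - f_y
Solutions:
 f(y) = C1 + 3*y^4/4 - y^3 - y^2/2 - 4*y + exp(2*y)/2


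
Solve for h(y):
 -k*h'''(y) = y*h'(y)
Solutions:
 h(y) = C1 + Integral(C2*airyai(y*(-1/k)^(1/3)) + C3*airybi(y*(-1/k)^(1/3)), y)


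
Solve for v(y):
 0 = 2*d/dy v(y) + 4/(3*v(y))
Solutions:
 v(y) = -sqrt(C1 - 12*y)/3
 v(y) = sqrt(C1 - 12*y)/3


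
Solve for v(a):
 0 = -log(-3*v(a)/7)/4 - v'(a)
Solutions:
 4*Integral(1/(log(-_y) - log(7) + log(3)), (_y, v(a))) = C1 - a


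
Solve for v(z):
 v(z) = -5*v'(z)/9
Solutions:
 v(z) = C1*exp(-9*z/5)


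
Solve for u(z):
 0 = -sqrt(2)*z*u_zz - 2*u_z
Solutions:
 u(z) = C1 + C2*z^(1 - sqrt(2))


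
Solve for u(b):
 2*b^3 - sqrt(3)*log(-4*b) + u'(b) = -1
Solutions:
 u(b) = C1 - b^4/2 + sqrt(3)*b*log(-b) + b*(-sqrt(3) - 1 + 2*sqrt(3)*log(2))


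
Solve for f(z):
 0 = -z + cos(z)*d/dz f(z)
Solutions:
 f(z) = C1 + Integral(z/cos(z), z)


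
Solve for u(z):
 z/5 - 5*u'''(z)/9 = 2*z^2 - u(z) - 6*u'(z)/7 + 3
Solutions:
 u(z) = C1*exp(-z*(12*7350^(1/3)/(sqrt(49945) + 245)^(1/3) + 140^(1/3)*3^(2/3)*(sqrt(49945) + 245)^(1/3))/140)*sin(3*3^(1/6)*z*(-140^(1/3)*(sqrt(49945) + 245)^(1/3) + 4*2450^(1/3)*3^(2/3)/(sqrt(49945) + 245)^(1/3))/140) + C2*exp(-z*(12*7350^(1/3)/(sqrt(49945) + 245)^(1/3) + 140^(1/3)*3^(2/3)*(sqrt(49945) + 245)^(1/3))/140)*cos(3*3^(1/6)*z*(-140^(1/3)*(sqrt(49945) + 245)^(1/3) + 4*2450^(1/3)*3^(2/3)/(sqrt(49945) + 245)^(1/3))/140) + C3*exp(z*(12*7350^(1/3)/(sqrt(49945) + 245)^(1/3) + 140^(1/3)*3^(2/3)*(sqrt(49945) + 245)^(1/3))/70) + 2*z^2 - 127*z/35 + 1497/245


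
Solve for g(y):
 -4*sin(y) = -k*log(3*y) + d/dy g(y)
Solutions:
 g(y) = C1 + k*y*(log(y) - 1) + k*y*log(3) + 4*cos(y)


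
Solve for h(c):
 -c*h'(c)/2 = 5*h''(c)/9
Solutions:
 h(c) = C1 + C2*erf(3*sqrt(5)*c/10)


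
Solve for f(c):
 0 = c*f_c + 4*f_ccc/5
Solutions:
 f(c) = C1 + Integral(C2*airyai(-10^(1/3)*c/2) + C3*airybi(-10^(1/3)*c/2), c)


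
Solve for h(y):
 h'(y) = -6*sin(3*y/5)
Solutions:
 h(y) = C1 + 10*cos(3*y/5)


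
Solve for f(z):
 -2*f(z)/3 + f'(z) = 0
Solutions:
 f(z) = C1*exp(2*z/3)


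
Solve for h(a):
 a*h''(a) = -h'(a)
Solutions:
 h(a) = C1 + C2*log(a)


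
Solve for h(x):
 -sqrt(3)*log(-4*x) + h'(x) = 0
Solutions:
 h(x) = C1 + sqrt(3)*x*log(-x) + sqrt(3)*x*(-1 + 2*log(2))


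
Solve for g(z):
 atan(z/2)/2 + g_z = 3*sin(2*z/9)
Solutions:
 g(z) = C1 - z*atan(z/2)/2 + log(z^2 + 4)/2 - 27*cos(2*z/9)/2


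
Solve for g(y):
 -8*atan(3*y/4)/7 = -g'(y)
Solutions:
 g(y) = C1 + 8*y*atan(3*y/4)/7 - 16*log(9*y^2 + 16)/21


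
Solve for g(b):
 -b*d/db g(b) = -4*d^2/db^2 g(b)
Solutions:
 g(b) = C1 + C2*erfi(sqrt(2)*b/4)


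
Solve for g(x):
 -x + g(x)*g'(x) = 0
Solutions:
 g(x) = -sqrt(C1 + x^2)
 g(x) = sqrt(C1 + x^2)


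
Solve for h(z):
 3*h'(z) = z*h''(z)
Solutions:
 h(z) = C1 + C2*z^4


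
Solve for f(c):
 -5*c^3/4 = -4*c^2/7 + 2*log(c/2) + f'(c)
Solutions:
 f(c) = C1 - 5*c^4/16 + 4*c^3/21 - 2*c*log(c) + 2*c*log(2) + 2*c


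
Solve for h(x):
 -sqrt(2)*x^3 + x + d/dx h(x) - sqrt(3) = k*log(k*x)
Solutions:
 h(x) = C1 + k*x*log(k*x) + sqrt(2)*x^4/4 - x^2/2 + x*(-k + sqrt(3))


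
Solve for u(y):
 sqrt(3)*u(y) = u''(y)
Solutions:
 u(y) = C1*exp(-3^(1/4)*y) + C2*exp(3^(1/4)*y)


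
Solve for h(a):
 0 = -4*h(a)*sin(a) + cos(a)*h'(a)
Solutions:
 h(a) = C1/cos(a)^4


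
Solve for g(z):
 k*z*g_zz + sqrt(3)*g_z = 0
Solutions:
 g(z) = C1 + z^(((re(k) - sqrt(3))*re(k) + im(k)^2)/(re(k)^2 + im(k)^2))*(C2*sin(sqrt(3)*log(z)*Abs(im(k))/(re(k)^2 + im(k)^2)) + C3*cos(sqrt(3)*log(z)*im(k)/(re(k)^2 + im(k)^2)))


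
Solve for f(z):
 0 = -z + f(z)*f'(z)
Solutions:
 f(z) = -sqrt(C1 + z^2)
 f(z) = sqrt(C1 + z^2)


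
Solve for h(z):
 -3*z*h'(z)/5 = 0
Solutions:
 h(z) = C1


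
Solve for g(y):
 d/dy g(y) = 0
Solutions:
 g(y) = C1


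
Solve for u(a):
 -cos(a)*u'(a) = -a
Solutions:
 u(a) = C1 + Integral(a/cos(a), a)


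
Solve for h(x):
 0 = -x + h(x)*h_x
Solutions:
 h(x) = -sqrt(C1 + x^2)
 h(x) = sqrt(C1 + x^2)


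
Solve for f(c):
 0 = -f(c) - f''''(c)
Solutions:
 f(c) = (C1*sin(sqrt(2)*c/2) + C2*cos(sqrt(2)*c/2))*exp(-sqrt(2)*c/2) + (C3*sin(sqrt(2)*c/2) + C4*cos(sqrt(2)*c/2))*exp(sqrt(2)*c/2)


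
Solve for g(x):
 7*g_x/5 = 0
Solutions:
 g(x) = C1


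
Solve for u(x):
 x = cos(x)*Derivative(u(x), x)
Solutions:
 u(x) = C1 + Integral(x/cos(x), x)


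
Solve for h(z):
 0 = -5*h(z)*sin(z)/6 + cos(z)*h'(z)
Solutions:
 h(z) = C1/cos(z)^(5/6)


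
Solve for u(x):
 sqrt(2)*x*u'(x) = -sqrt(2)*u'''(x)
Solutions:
 u(x) = C1 + Integral(C2*airyai(-x) + C3*airybi(-x), x)


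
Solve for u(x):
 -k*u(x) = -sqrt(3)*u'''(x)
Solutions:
 u(x) = C1*exp(3^(5/6)*k^(1/3)*x/3) + C2*exp(k^(1/3)*x*(-3^(5/6) + 3*3^(1/3)*I)/6) + C3*exp(-k^(1/3)*x*(3^(5/6) + 3*3^(1/3)*I)/6)


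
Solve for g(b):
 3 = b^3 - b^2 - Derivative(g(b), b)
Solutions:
 g(b) = C1 + b^4/4 - b^3/3 - 3*b


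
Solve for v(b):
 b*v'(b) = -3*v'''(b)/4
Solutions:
 v(b) = C1 + Integral(C2*airyai(-6^(2/3)*b/3) + C3*airybi(-6^(2/3)*b/3), b)


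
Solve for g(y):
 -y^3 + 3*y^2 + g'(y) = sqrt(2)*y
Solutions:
 g(y) = C1 + y^4/4 - y^3 + sqrt(2)*y^2/2


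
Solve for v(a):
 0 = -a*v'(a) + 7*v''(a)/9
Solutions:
 v(a) = C1 + C2*erfi(3*sqrt(14)*a/14)


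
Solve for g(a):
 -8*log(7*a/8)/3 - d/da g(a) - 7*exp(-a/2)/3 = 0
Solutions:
 g(a) = C1 - 8*a*log(a)/3 + a*(-8*log(7)/3 + 8/3 + 8*log(2)) + 14*exp(-a/2)/3


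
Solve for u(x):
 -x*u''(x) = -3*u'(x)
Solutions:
 u(x) = C1 + C2*x^4


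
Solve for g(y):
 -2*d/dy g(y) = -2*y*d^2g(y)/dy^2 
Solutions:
 g(y) = C1 + C2*y^2


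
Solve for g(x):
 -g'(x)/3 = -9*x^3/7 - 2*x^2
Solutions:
 g(x) = C1 + 27*x^4/28 + 2*x^3


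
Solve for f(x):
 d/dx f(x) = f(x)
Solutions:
 f(x) = C1*exp(x)


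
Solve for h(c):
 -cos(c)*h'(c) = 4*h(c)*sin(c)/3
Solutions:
 h(c) = C1*cos(c)^(4/3)


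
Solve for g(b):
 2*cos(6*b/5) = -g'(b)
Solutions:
 g(b) = C1 - 5*sin(6*b/5)/3


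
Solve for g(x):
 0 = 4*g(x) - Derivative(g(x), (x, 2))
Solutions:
 g(x) = C1*exp(-2*x) + C2*exp(2*x)


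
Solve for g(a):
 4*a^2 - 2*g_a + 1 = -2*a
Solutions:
 g(a) = C1 + 2*a^3/3 + a^2/2 + a/2


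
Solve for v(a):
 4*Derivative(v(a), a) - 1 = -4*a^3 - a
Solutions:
 v(a) = C1 - a^4/4 - a^2/8 + a/4


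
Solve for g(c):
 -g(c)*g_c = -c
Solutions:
 g(c) = -sqrt(C1 + c^2)
 g(c) = sqrt(C1 + c^2)


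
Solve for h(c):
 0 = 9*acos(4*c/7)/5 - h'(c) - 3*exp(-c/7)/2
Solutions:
 h(c) = C1 + 9*c*acos(4*c/7)/5 - 9*sqrt(49 - 16*c^2)/20 + 21*exp(-c/7)/2


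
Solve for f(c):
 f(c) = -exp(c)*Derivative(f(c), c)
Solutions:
 f(c) = C1*exp(exp(-c))


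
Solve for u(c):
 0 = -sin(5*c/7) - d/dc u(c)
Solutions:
 u(c) = C1 + 7*cos(5*c/7)/5


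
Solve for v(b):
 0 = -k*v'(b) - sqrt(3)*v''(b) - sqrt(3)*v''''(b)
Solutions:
 v(b) = C1 + C2*exp(2^(1/3)*b*(2^(1/3)*sqrt(3)*(3*k + sqrt(9*k^2 + 4))^(1/3)/12 - 2^(1/3)*I*(3*k + sqrt(9*k^2 + 4))^(1/3)/4 + 2/((-sqrt(3) + 3*I)*(3*k + sqrt(9*k^2 + 4))^(1/3)))) + C3*exp(2^(1/3)*b*(2^(1/3)*sqrt(3)*(3*k + sqrt(9*k^2 + 4))^(1/3)/12 + 2^(1/3)*I*(3*k + sqrt(9*k^2 + 4))^(1/3)/4 - 2/((sqrt(3) + 3*I)*(3*k + sqrt(9*k^2 + 4))^(1/3)))) + C4*exp(2^(1/3)*sqrt(3)*b*(-2^(1/3)*(3*k + sqrt(9*k^2 + 4))^(1/3) + 2/(3*k + sqrt(9*k^2 + 4))^(1/3))/6)


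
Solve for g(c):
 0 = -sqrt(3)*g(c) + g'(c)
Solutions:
 g(c) = C1*exp(sqrt(3)*c)


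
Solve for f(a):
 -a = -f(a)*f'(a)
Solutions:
 f(a) = -sqrt(C1 + a^2)
 f(a) = sqrt(C1 + a^2)


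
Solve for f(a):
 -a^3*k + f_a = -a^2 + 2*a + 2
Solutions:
 f(a) = C1 + a^4*k/4 - a^3/3 + a^2 + 2*a


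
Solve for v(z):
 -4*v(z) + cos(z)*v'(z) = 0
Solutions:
 v(z) = C1*(sin(z)^2 + 2*sin(z) + 1)/(sin(z)^2 - 2*sin(z) + 1)


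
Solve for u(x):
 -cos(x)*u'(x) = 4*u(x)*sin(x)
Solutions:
 u(x) = C1*cos(x)^4


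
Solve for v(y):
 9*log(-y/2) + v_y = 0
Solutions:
 v(y) = C1 - 9*y*log(-y) + 9*y*(log(2) + 1)


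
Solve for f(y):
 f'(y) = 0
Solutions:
 f(y) = C1


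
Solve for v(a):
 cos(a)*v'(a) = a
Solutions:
 v(a) = C1 + Integral(a/cos(a), a)


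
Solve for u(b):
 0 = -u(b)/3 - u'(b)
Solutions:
 u(b) = C1*exp(-b/3)


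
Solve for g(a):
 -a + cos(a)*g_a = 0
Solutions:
 g(a) = C1 + Integral(a/cos(a), a)


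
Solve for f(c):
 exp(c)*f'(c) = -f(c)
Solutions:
 f(c) = C1*exp(exp(-c))


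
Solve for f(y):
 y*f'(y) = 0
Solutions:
 f(y) = C1


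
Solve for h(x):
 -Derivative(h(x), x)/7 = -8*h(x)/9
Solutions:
 h(x) = C1*exp(56*x/9)


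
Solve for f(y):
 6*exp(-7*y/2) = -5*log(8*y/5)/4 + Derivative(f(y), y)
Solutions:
 f(y) = C1 + 5*y*log(y)/4 + 5*y*(-log(5) - 1 + 3*log(2))/4 - 12*exp(-7*y/2)/7


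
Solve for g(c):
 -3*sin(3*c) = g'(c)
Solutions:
 g(c) = C1 + cos(3*c)


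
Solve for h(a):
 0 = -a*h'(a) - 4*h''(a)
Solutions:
 h(a) = C1 + C2*erf(sqrt(2)*a/4)


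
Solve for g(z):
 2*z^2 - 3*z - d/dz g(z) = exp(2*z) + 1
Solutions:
 g(z) = C1 + 2*z^3/3 - 3*z^2/2 - z - exp(2*z)/2


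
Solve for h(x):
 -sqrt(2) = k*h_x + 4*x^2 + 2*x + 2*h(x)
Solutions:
 h(x) = C1*exp(-2*x/k) - k^2 + 2*k*x + k/2 - 2*x^2 - x - sqrt(2)/2


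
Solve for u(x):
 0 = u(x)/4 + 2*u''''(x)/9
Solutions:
 u(x) = (C1*sin(2^(3/4)*sqrt(3)*x/4) + C2*cos(2^(3/4)*sqrt(3)*x/4))*exp(-2^(3/4)*sqrt(3)*x/4) + (C3*sin(2^(3/4)*sqrt(3)*x/4) + C4*cos(2^(3/4)*sqrt(3)*x/4))*exp(2^(3/4)*sqrt(3)*x/4)


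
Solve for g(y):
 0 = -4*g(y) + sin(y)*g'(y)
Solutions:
 g(y) = C1*(cos(y)^2 - 2*cos(y) + 1)/(cos(y)^2 + 2*cos(y) + 1)


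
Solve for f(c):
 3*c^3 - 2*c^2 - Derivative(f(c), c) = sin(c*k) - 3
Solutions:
 f(c) = C1 + 3*c^4/4 - 2*c^3/3 + 3*c + cos(c*k)/k


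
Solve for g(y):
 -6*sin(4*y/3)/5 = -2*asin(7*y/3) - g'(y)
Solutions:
 g(y) = C1 - 2*y*asin(7*y/3) - 2*sqrt(9 - 49*y^2)/7 - 9*cos(4*y/3)/10


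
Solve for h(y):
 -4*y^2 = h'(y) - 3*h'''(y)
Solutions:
 h(y) = C1 + C2*exp(-sqrt(3)*y/3) + C3*exp(sqrt(3)*y/3) - 4*y^3/3 - 24*y


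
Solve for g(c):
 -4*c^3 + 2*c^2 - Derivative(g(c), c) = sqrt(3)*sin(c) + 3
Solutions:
 g(c) = C1 - c^4 + 2*c^3/3 - 3*c + sqrt(3)*cos(c)


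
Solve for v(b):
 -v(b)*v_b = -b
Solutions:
 v(b) = -sqrt(C1 + b^2)
 v(b) = sqrt(C1 + b^2)


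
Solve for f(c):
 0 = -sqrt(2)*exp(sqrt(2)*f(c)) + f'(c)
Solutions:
 f(c) = sqrt(2)*(2*log(-1/(C1 + sqrt(2)*c)) - log(2))/4


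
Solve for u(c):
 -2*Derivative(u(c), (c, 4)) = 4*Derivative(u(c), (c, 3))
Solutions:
 u(c) = C1 + C2*c + C3*c^2 + C4*exp(-2*c)


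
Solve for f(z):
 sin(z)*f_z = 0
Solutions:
 f(z) = C1


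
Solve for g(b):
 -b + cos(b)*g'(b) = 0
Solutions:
 g(b) = C1 + Integral(b/cos(b), b)


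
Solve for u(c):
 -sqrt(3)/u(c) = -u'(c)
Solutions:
 u(c) = -sqrt(C1 + 2*sqrt(3)*c)
 u(c) = sqrt(C1 + 2*sqrt(3)*c)


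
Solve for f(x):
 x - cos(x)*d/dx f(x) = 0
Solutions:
 f(x) = C1 + Integral(x/cos(x), x)


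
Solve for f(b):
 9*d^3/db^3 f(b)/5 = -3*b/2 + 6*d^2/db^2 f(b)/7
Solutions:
 f(b) = C1 + C2*b + C3*exp(10*b/21) + 7*b^3/24 + 147*b^2/80


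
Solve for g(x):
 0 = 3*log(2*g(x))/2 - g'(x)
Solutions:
 -2*Integral(1/(log(_y) + log(2)), (_y, g(x)))/3 = C1 - x


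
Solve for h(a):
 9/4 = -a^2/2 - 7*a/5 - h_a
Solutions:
 h(a) = C1 - a^3/6 - 7*a^2/10 - 9*a/4


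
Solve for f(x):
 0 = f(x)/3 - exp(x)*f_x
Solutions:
 f(x) = C1*exp(-exp(-x)/3)


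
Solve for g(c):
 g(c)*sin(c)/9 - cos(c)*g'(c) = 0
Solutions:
 g(c) = C1/cos(c)^(1/9)


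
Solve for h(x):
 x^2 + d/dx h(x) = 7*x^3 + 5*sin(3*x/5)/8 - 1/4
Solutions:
 h(x) = C1 + 7*x^4/4 - x^3/3 - x/4 - 25*cos(3*x/5)/24


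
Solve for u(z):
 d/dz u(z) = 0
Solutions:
 u(z) = C1


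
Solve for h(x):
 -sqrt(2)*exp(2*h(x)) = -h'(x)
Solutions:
 h(x) = log(-sqrt(-1/(C1 + sqrt(2)*x))) - log(2)/2
 h(x) = log(-1/(C1 + sqrt(2)*x))/2 - log(2)/2


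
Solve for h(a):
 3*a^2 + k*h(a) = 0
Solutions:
 h(a) = -3*a^2/k


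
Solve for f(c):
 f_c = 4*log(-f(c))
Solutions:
 -li(-f(c)) = C1 + 4*c


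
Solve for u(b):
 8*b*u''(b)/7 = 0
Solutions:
 u(b) = C1 + C2*b


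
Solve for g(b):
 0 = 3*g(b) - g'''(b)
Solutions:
 g(b) = C3*exp(3^(1/3)*b) + (C1*sin(3^(5/6)*b/2) + C2*cos(3^(5/6)*b/2))*exp(-3^(1/3)*b/2)


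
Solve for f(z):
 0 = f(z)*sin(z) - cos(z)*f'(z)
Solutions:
 f(z) = C1/cos(z)


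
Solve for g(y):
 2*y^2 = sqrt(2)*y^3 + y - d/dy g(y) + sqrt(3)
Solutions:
 g(y) = C1 + sqrt(2)*y^4/4 - 2*y^3/3 + y^2/2 + sqrt(3)*y


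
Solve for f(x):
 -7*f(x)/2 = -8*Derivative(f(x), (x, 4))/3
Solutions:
 f(x) = C1*exp(-21^(1/4)*x/2) + C2*exp(21^(1/4)*x/2) + C3*sin(21^(1/4)*x/2) + C4*cos(21^(1/4)*x/2)


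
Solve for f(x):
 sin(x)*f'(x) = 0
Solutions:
 f(x) = C1


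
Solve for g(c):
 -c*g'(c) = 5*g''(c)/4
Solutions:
 g(c) = C1 + C2*erf(sqrt(10)*c/5)


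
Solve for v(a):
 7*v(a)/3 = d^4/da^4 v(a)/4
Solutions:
 v(a) = C1*exp(-sqrt(2)*3^(3/4)*7^(1/4)*a/3) + C2*exp(sqrt(2)*3^(3/4)*7^(1/4)*a/3) + C3*sin(sqrt(2)*3^(3/4)*7^(1/4)*a/3) + C4*cos(sqrt(2)*3^(3/4)*7^(1/4)*a/3)


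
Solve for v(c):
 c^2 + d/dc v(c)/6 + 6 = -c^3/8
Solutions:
 v(c) = C1 - 3*c^4/16 - 2*c^3 - 36*c


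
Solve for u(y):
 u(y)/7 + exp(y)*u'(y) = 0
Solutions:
 u(y) = C1*exp(exp(-y)/7)


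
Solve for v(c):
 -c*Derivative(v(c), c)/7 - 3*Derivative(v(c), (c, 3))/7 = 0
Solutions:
 v(c) = C1 + Integral(C2*airyai(-3^(2/3)*c/3) + C3*airybi(-3^(2/3)*c/3), c)


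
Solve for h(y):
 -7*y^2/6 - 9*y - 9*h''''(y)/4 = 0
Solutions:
 h(y) = C1 + C2*y + C3*y^2 + C4*y^3 - 7*y^6/4860 - y^5/30


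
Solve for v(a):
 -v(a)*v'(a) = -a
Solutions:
 v(a) = -sqrt(C1 + a^2)
 v(a) = sqrt(C1 + a^2)


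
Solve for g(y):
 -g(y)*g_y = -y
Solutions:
 g(y) = -sqrt(C1 + y^2)
 g(y) = sqrt(C1 + y^2)


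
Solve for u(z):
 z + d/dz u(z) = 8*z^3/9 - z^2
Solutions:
 u(z) = C1 + 2*z^4/9 - z^3/3 - z^2/2


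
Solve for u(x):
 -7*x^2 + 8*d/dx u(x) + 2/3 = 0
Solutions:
 u(x) = C1 + 7*x^3/24 - x/12


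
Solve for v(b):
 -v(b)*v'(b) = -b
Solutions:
 v(b) = -sqrt(C1 + b^2)
 v(b) = sqrt(C1 + b^2)


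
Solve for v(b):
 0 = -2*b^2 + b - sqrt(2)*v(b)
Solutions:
 v(b) = sqrt(2)*b*(1 - 2*b)/2


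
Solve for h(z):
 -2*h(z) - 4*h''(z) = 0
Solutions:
 h(z) = C1*sin(sqrt(2)*z/2) + C2*cos(sqrt(2)*z/2)


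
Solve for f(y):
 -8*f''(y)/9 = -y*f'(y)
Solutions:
 f(y) = C1 + C2*erfi(3*y/4)


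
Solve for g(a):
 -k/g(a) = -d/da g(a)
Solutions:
 g(a) = -sqrt(C1 + 2*a*k)
 g(a) = sqrt(C1 + 2*a*k)


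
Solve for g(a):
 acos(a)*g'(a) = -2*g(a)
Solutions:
 g(a) = C1*exp(-2*Integral(1/acos(a), a))


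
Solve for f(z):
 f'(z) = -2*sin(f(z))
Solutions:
 f(z) = -acos((-C1 - exp(4*z))/(C1 - exp(4*z))) + 2*pi
 f(z) = acos((-C1 - exp(4*z))/(C1 - exp(4*z)))


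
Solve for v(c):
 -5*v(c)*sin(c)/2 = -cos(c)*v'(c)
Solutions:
 v(c) = C1/cos(c)^(5/2)


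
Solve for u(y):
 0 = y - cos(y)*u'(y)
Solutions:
 u(y) = C1 + Integral(y/cos(y), y)


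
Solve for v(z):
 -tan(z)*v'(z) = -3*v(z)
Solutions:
 v(z) = C1*sin(z)^3


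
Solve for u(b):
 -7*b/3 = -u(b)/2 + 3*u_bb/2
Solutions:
 u(b) = C1*exp(-sqrt(3)*b/3) + C2*exp(sqrt(3)*b/3) + 14*b/3


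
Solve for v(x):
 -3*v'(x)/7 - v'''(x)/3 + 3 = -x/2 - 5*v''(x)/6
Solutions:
 v(x) = C1 + C2*exp(x*(35 - sqrt(217))/28) + C3*exp(x*(sqrt(217) + 35)/28) + 7*x^2/12 + 1001*x/108


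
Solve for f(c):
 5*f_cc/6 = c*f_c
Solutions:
 f(c) = C1 + C2*erfi(sqrt(15)*c/5)


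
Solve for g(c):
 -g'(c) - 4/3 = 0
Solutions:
 g(c) = C1 - 4*c/3


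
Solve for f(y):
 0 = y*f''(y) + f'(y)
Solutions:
 f(y) = C1 + C2*log(y)


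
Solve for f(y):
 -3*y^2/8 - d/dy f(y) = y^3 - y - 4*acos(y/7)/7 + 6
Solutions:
 f(y) = C1 - y^4/4 - y^3/8 + y^2/2 + 4*y*acos(y/7)/7 - 6*y - 4*sqrt(49 - y^2)/7


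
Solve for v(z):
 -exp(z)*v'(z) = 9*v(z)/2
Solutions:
 v(z) = C1*exp(9*exp(-z)/2)


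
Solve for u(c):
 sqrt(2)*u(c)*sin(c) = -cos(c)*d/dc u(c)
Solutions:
 u(c) = C1*cos(c)^(sqrt(2))


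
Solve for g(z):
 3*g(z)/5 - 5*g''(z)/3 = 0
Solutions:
 g(z) = C1*exp(-3*z/5) + C2*exp(3*z/5)


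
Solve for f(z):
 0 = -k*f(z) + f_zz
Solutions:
 f(z) = C1*exp(-sqrt(k)*z) + C2*exp(sqrt(k)*z)


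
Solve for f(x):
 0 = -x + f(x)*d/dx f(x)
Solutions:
 f(x) = -sqrt(C1 + x^2)
 f(x) = sqrt(C1 + x^2)


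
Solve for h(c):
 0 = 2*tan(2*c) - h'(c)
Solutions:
 h(c) = C1 - log(cos(2*c))


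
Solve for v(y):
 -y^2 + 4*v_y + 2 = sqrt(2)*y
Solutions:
 v(y) = C1 + y^3/12 + sqrt(2)*y^2/8 - y/2


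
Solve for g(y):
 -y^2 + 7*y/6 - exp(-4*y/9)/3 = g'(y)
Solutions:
 g(y) = C1 - y^3/3 + 7*y^2/12 + 3*exp(-4*y/9)/4
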